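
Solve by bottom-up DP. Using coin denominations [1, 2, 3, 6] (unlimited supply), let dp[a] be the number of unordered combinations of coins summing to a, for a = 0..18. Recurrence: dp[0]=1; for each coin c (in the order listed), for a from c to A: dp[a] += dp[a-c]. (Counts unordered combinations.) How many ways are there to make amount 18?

64

after  coin     0     1     2     3     4     5     6     7     8     9    10    11    12    13    14    15    16    17    18
          1     1     1     1     1     1     1     1     1     1     1     1     1     1     1     1     1     1     1     1
          2     1     1     2     2     3     3     4     4     5     5     6     6     7     7     8     8     9     9    10
          3     1     1     2     3     4     5     7     8    10    12    14    16    19    21    24    27    30    33    37
          6     1     1     2     3     4     5     8     9    12    15    18    21    27    30    36    42    48    54    64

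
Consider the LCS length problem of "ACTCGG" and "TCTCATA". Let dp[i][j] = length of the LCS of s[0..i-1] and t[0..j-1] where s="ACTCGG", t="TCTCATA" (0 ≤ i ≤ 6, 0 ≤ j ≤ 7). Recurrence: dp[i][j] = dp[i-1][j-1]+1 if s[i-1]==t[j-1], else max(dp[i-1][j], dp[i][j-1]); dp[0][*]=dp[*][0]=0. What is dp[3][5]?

2

   ''  T  C  T  C  A  T  A
''  0  0  0  0  0  0  0  0
 A  0  0  0  0  0  1  1  1
 C  0  0  1  1  1  1  1  1
 T  0  1  1  2  2  2  2  2
 C  0  1  2  2  3  3  3  3
 G  0  1  2  2  3  3  3  3
 G  0  1  2  2  3  3  3  3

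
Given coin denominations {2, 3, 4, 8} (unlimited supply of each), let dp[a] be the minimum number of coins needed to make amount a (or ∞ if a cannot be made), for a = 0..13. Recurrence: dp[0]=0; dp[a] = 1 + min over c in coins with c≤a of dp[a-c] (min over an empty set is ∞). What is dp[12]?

 a  0  1  2  3  4  5  6  7  8  9 10 11 12 13
dp  0  -  1  1  1  2  2  2  1  3  2  2  2  3
(- denotes ∞ / unreachable)

2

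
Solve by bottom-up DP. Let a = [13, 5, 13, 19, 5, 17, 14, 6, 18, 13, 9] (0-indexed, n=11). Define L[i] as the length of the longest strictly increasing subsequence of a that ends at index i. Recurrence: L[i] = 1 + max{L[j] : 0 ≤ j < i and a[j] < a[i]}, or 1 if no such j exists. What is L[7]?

2

   i    0    1    2    3    4    5    6    7    8    9   10
a[i]   13    5   13   19    5   17   14    6   18   13    9
L[i]    1    1    2    3    1    3    3    2    4    3    3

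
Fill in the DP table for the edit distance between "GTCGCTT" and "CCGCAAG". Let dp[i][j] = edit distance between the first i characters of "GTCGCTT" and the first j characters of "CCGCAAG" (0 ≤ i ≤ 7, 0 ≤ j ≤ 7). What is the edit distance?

5

   ''  C  C  G  C  A  A  G
''  0  1  2  3  4  5  6  7
 G  1  1  2  2  3  4  5  6
 T  2  2  2  3  3  4  5  6
 C  3  2  2  3  3  4  5  6
 G  4  3  3  2  3  4  5  5
 C  5  4  3  3  2  3  4  5
 T  6  5  4  4  3  3  4  5
 T  7  6  5  5  4  4  4  5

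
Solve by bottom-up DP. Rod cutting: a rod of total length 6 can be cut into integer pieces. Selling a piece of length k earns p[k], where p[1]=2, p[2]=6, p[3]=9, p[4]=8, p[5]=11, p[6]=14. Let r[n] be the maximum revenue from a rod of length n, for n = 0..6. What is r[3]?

9

   n    0    1    2    3    4    5    6
r[n]    0    2    6    9   12   15   18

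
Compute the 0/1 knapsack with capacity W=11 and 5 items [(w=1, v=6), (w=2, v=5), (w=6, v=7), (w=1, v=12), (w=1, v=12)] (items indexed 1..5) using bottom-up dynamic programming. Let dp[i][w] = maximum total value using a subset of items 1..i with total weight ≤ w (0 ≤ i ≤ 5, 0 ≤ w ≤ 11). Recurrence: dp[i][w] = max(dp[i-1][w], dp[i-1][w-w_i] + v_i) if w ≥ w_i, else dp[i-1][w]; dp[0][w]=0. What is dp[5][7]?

i\w   0   1   2   3   4   5   6   7   8   9  10  11
  0   0   0   0   0   0   0   0   0   0   0   0   0
  1   0   6   6   6   6   6   6   6   6   6   6   6
  2   0   6   6  11  11  11  11  11  11  11  11  11
  3   0   6   6  11  11  11  11  13  13  18  18  18
  4   0  12  18  18  23  23  23  23  25  25  30  30
  5   0  12  24  30  30  35  35  35  35  37  37  42

35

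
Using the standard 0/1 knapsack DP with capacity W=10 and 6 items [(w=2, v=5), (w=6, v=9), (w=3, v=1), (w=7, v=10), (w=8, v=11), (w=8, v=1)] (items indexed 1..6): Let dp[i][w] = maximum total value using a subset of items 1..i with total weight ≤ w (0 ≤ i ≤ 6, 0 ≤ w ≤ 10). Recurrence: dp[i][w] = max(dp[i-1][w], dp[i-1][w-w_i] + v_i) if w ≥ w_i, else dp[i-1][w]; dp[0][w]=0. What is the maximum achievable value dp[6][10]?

16

i\w   0   1   2   3   4   5   6   7   8   9  10
  0   0   0   0   0   0   0   0   0   0   0   0
  1   0   0   5   5   5   5   5   5   5   5   5
  2   0   0   5   5   5   5   9   9  14  14  14
  3   0   0   5   5   5   6   9   9  14  14  14
  4   0   0   5   5   5   6   9  10  14  15  15
  5   0   0   5   5   5   6   9  10  14  15  16
  6   0   0   5   5   5   6   9  10  14  15  16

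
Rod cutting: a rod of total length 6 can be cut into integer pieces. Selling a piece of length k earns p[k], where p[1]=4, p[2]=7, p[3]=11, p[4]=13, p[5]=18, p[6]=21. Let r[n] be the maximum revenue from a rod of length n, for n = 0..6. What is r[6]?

   n    0    1    2    3    4    5    6
r[n]    0    4    8   12   16   20   24

24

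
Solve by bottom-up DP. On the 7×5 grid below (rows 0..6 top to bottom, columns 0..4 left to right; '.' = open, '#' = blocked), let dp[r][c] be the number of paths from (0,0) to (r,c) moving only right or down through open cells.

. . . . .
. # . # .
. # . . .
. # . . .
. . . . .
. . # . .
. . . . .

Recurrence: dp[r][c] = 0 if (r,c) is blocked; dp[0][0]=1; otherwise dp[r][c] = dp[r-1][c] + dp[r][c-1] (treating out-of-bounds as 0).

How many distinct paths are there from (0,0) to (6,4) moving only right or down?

r\c   0   1   2   3   4
  0   1   1   1   1   1
  1   1   0   1   0   1
  2   1   0   1   1   2
  3   1   0   1   2   4
  4   1   1   2   4   8
  5   1   2   0   4  12
  6   1   3   3   7  19

19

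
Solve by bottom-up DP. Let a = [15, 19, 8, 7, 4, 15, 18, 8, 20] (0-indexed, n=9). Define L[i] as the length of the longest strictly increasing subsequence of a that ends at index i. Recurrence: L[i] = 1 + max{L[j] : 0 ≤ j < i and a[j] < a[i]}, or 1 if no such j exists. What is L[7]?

2

   i    0    1    2    3    4    5    6    7    8
a[i]   15   19    8    7    4   15   18    8   20
L[i]    1    2    1    1    1    2    3    2    4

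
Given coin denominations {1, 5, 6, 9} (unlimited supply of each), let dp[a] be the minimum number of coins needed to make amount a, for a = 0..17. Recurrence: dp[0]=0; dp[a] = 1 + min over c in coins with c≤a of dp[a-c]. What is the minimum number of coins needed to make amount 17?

3

 a  0  1  2  3  4  5  6  7  8  9 10 11 12 13 14 15 16 17
dp  0  1  2  3  4  1  1  2  3  1  2  2  2  3  2  2  3  3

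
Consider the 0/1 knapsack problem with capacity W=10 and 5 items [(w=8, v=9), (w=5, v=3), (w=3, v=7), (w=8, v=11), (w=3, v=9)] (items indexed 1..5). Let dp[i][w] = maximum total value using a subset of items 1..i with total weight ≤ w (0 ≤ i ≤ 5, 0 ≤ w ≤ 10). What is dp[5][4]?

i\w   0   1   2   3   4   5   6   7   8   9  10
  0   0   0   0   0   0   0   0   0   0   0   0
  1   0   0   0   0   0   0   0   0   9   9   9
  2   0   0   0   0   0   3   3   3   9   9   9
  3   0   0   0   7   7   7   7   7  10  10  10
  4   0   0   0   7   7   7   7   7  11  11  11
  5   0   0   0   9   9   9  16  16  16  16  16

9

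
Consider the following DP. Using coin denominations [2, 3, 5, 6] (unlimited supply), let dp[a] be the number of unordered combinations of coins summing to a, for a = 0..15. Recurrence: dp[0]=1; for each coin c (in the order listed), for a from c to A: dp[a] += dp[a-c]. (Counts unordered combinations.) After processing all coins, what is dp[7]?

after  coin     0     1     2     3     4     5     6     7     8     9    10    11    12    13    14    15
          2     1     0     1     0     1     0     1     0     1     0     1     0     1     0     1     0
          3     1     0     1     1     1     1     2     1     2     2     2     2     3     2     3     3
          5     1     0     1     1     1     2     2     2     3     3     4     4     5     5     6     7
          6     1     0     1     1     1     2     3     2     4     4     5     6     8     7    10    11

2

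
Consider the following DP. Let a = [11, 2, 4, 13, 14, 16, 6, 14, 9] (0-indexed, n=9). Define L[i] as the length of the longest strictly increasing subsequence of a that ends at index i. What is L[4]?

   i    0    1    2    3    4    5    6    7    8
a[i]   11    2    4   13   14   16    6   14    9
L[i]    1    1    2    3    4    5    3    4    4

4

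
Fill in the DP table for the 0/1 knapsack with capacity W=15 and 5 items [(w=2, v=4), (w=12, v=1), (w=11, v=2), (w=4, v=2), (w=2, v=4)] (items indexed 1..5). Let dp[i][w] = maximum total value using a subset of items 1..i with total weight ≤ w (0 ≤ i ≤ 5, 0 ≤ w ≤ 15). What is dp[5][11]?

10

i\w   0   1   2   3   4   5   6   7   8   9  10  11  12  13  14  15
  0   0   0   0   0   0   0   0   0   0   0   0   0   0   0   0   0
  1   0   0   4   4   4   4   4   4   4   4   4   4   4   4   4   4
  2   0   0   4   4   4   4   4   4   4   4   4   4   4   4   5   5
  3   0   0   4   4   4   4   4   4   4   4   4   4   4   6   6   6
  4   0   0   4   4   4   4   6   6   6   6   6   6   6   6   6   6
  5   0   0   4   4   8   8   8   8  10  10  10  10  10  10  10  10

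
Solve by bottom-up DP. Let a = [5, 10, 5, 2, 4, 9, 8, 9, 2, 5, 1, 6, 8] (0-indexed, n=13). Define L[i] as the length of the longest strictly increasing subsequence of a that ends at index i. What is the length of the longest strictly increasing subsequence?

   i    0    1    2    3    4    5    6    7    8    9   10   11   12
a[i]    5   10    5    2    4    9    8    9    2    5    1    6    8
L[i]    1    2    1    1    2    3    3    4    1    3    1    4    5

5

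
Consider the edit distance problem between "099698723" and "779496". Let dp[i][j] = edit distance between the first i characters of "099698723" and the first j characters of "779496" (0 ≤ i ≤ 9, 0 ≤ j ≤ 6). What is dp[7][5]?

5

   ''  7  7  9  4  9  6
''  0  1  2  3  4  5  6
 0  1  1  2  3  4  5  6
 9  2  2  2  2  3  4  5
 9  3  3  3  2  3  3  4
 6  4  4  4  3  3  4  3
 9  5  5  5  4  4  3  4
 8  6  6  6  5  5  4  4
 7  7  6  6  6  6  5  5
 2  8  7  7  7  7  6  6
 3  9  8  8  8  8  7  7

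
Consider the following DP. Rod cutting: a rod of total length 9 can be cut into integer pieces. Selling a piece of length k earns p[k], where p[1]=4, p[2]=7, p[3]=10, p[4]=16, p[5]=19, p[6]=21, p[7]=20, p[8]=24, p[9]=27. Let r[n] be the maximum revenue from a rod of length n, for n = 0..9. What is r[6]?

24

   n    0    1    2    3    4    5    6    7    8    9
r[n]    0    4    8   12   16   20   24   28   32   36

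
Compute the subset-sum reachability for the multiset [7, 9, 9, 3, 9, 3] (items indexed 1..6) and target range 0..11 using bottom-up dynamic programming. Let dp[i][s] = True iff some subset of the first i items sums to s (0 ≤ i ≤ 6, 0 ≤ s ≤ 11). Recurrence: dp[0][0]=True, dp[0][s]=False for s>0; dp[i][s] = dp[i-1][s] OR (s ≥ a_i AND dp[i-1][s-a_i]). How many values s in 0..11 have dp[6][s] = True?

i\s   0   1   2   3   4   5   6   7   8   9  10  11
  0   T   F   F   F   F   F   F   F   F   F   F   F
  1   T   F   F   F   F   F   F   T   F   F   F   F
  2   T   F   F   F   F   F   F   T   F   T   F   F
  3   T   F   F   F   F   F   F   T   F   T   F   F
  4   T   F   F   T   F   F   F   T   F   T   T   F
  5   T   F   F   T   F   F   F   T   F   T   T   F
  6   T   F   F   T   F   F   T   T   F   T   T   F

6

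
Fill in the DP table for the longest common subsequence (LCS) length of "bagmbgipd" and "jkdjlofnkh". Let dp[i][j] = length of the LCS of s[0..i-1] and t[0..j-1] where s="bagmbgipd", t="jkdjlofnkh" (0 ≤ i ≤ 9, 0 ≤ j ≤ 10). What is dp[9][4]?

   ''  j  k  d  j  l  o  f  n  k  h
''  0  0  0  0  0  0  0  0  0  0  0
 b  0  0  0  0  0  0  0  0  0  0  0
 a  0  0  0  0  0  0  0  0  0  0  0
 g  0  0  0  0  0  0  0  0  0  0  0
 m  0  0  0  0  0  0  0  0  0  0  0
 b  0  0  0  0  0  0  0  0  0  0  0
 g  0  0  0  0  0  0  0  0  0  0  0
 i  0  0  0  0  0  0  0  0  0  0  0
 p  0  0  0  0  0  0  0  0  0  0  0
 d  0  0  0  1  1  1  1  1  1  1  1

1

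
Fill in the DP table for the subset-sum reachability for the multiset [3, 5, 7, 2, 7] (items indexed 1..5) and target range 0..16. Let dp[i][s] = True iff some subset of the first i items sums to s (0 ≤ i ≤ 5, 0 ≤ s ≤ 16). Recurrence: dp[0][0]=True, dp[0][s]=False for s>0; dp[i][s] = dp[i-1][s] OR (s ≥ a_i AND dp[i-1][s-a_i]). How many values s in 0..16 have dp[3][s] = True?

i\s   0   1   2   3   4   5   6   7   8   9  10  11  12  13  14  15  16
  0   T   F   F   F   F   F   F   F   F   F   F   F   F   F   F   F   F
  1   T   F   F   T   F   F   F   F   F   F   F   F   F   F   F   F   F
  2   T   F   F   T   F   T   F   F   T   F   F   F   F   F   F   F   F
  3   T   F   F   T   F   T   F   T   T   F   T   F   T   F   F   T   F
  4   T   F   T   T   F   T   F   T   T   T   T   F   T   F   T   T   F
  5   T   F   T   T   F   T   F   T   T   T   T   F   T   F   T   T   T

8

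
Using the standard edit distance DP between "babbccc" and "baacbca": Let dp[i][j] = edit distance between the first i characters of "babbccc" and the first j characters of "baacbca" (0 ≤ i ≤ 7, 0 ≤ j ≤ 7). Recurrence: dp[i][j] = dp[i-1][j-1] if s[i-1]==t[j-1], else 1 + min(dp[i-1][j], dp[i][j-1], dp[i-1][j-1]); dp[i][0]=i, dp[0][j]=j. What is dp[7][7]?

4

   ''  b  a  a  c  b  c  a
''  0  1  2  3  4  5  6  7
 b  1  0  1  2  3  4  5  6
 a  2  1  0  1  2  3  4  5
 b  3  2  1  1  2  2  3  4
 b  4  3  2  2  2  2  3  4
 c  5  4  3  3  2  3  2  3
 c  6  5  4  4  3  3  3  3
 c  7  6  5  5  4  4  3  4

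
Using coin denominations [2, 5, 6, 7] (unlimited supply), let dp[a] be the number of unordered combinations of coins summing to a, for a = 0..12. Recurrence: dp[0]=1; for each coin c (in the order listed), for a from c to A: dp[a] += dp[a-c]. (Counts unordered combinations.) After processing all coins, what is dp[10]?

3

after  coin     0     1     2     3     4     5     6     7     8     9    10    11    12
          2     1     0     1     0     1     0     1     0     1     0     1     0     1
          5     1     0     1     0     1     1     1     1     1     1     2     1     2
          6     1     0     1     0     1     1     2     1     2     1     3     2     4
          7     1     0     1     0     1     1     2     2     2     2     3     3     5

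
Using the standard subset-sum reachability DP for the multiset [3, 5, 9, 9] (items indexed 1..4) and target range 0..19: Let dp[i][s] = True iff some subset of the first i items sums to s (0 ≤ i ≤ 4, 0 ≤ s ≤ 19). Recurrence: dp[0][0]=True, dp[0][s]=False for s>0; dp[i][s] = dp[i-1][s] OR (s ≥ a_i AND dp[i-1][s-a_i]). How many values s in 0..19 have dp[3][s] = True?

i\s   0   1   2   3   4   5   6   7   8   9  10  11  12  13  14  15  16  17  18  19
  0   T   F   F   F   F   F   F   F   F   F   F   F   F   F   F   F   F   F   F   F
  1   T   F   F   T   F   F   F   F   F   F   F   F   F   F   F   F   F   F   F   F
  2   T   F   F   T   F   T   F   F   T   F   F   F   F   F   F   F   F   F   F   F
  3   T   F   F   T   F   T   F   F   T   T   F   F   T   F   T   F   F   T   F   F
  4   T   F   F   T   F   T   F   F   T   T   F   F   T   F   T   F   F   T   T   F

8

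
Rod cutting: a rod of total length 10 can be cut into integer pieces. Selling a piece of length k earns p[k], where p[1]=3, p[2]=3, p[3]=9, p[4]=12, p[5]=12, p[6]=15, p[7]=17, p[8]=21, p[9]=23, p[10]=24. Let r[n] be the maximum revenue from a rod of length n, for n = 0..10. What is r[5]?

15

   n    0    1    2    3    4    5    6    7    8    9   10
r[n]    0    3    6    9   12   15   18   21   24   27   30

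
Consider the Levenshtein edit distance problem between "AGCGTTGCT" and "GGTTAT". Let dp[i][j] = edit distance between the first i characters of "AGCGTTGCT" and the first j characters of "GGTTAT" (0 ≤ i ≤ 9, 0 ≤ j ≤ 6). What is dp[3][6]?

   ''  G  G  T  T  A  T
''  0  1  2  3  4  5  6
 A  1  1  2  3  4  4  5
 G  2  1  1  2  3  4  5
 C  3  2  2  2  3  4  5
 G  4  3  2  3  3  4  5
 T  5  4  3  2  3  4  4
 T  6  5  4  3  2  3  4
 G  7  6  5  4  3  3  4
 C  8  7  6  5  4  4  4
 T  9  8  7  6  5  5  4

5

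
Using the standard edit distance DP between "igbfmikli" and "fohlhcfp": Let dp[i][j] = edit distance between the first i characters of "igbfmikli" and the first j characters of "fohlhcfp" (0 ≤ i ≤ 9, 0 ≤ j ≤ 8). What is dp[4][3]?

   ''  f  o  h  l  h  c  f  p
''  0  1  2  3  4  5  6  7  8
 i  1  1  2  3  4  5  6  7  8
 g  2  2  2  3  4  5  6  7  8
 b  3  3  3  3  4  5  6  7  8
 f  4  3  4  4  4  5  6  6  7
 m  5  4  4  5  5  5  6  7  7
 i  6  5  5  5  6  6  6  7  8
 k  7  6  6  6  6  7  7  7  8
 l  8  7  7  7  6  7  8  8  8
 i  9  8  8  8  7  7  8  9  9

4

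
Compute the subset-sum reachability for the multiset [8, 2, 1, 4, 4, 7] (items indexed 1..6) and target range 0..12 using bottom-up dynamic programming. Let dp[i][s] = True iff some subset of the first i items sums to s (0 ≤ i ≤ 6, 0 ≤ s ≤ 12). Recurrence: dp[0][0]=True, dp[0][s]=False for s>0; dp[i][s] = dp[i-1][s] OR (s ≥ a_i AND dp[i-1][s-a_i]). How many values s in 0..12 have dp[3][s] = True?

8

i\s   0   1   2   3   4   5   6   7   8   9  10  11  12
  0   T   F   F   F   F   F   F   F   F   F   F   F   F
  1   T   F   F   F   F   F   F   F   T   F   F   F   F
  2   T   F   T   F   F   F   F   F   T   F   T   F   F
  3   T   T   T   T   F   F   F   F   T   T   T   T   F
  4   T   T   T   T   T   T   T   T   T   T   T   T   T
  5   T   T   T   T   T   T   T   T   T   T   T   T   T
  6   T   T   T   T   T   T   T   T   T   T   T   T   T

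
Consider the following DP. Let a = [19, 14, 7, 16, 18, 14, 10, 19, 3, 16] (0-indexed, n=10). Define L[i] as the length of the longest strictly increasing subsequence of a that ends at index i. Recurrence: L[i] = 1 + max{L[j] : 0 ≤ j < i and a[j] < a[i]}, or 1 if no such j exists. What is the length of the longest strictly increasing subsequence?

4

   i    0    1    2    3    4    5    6    7    8    9
a[i]   19   14    7   16   18   14   10   19    3   16
L[i]    1    1    1    2    3    2    2    4    1    3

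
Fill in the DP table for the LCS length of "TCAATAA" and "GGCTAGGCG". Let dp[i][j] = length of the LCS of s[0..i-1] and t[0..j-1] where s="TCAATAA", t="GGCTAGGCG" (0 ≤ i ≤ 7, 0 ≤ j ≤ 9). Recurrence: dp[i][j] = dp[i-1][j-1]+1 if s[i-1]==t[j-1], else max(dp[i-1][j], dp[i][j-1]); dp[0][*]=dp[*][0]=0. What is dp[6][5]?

3

   ''  G  G  C  T  A  G  G  C  G
''  0  0  0  0  0  0  0  0  0  0
 T  0  0  0  0  1  1  1  1  1  1
 C  0  0  0  1  1  1  1  1  2  2
 A  0  0  0  1  1  2  2  2  2  2
 A  0  0  0  1  1  2  2  2  2  2
 T  0  0  0  1  2  2  2  2  2  2
 A  0  0  0  1  2  3  3  3  3  3
 A  0  0  0  1  2  3  3  3  3  3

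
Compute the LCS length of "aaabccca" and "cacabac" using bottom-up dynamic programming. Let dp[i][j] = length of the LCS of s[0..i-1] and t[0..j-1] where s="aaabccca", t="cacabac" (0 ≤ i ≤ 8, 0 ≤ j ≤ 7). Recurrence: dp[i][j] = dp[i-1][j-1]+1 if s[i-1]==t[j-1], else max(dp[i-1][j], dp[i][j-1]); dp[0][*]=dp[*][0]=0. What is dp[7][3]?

2

   ''  c  a  c  a  b  a  c
''  0  0  0  0  0  0  0  0
 a  0  0  1  1  1  1  1  1
 a  0  0  1  1  2  2  2  2
 a  0  0  1  1  2  2  3  3
 b  0  0  1  1  2  3  3  3
 c  0  1  1  2  2  3  3  4
 c  0  1  1  2  2  3  3  4
 c  0  1  1  2  2  3  3  4
 a  0  1  2  2  3  3  4  4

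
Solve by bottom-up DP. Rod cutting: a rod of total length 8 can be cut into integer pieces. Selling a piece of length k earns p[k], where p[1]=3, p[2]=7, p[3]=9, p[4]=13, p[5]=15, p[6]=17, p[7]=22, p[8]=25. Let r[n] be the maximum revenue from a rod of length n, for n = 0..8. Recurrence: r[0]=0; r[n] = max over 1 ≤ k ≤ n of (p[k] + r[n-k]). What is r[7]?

   n    0    1    2    3    4    5    6    7    8
r[n]    0    3    7   10   14   17   21   24   28

24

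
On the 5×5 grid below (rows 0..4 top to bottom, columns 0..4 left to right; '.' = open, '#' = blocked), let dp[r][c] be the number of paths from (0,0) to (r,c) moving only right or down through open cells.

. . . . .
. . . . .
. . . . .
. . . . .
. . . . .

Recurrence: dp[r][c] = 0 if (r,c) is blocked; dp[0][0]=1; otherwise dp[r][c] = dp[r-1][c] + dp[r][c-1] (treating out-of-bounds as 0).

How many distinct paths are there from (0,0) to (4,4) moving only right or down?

r\c   0   1   2   3   4
  0   1   1   1   1   1
  1   1   2   3   4   5
  2   1   3   6  10  15
  3   1   4  10  20  35
  4   1   5  15  35  70

70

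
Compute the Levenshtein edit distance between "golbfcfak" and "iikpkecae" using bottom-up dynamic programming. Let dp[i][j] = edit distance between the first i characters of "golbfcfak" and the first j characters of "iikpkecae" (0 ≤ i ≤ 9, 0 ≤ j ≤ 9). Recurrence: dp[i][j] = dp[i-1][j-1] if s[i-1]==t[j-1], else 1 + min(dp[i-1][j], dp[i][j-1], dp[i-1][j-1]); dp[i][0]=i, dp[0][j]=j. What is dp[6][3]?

6

   ''  i  i  k  p  k  e  c  a  e
''  0  1  2  3  4  5  6  7  8  9
 g  1  1  2  3  4  5  6  7  8  9
 o  2  2  2  3  4  5  6  7  8  9
 l  3  3  3  3  4  5  6  7  8  9
 b  4  4  4  4  4  5  6  7  8  9
 f  5  5  5  5  5  5  6  7  8  9
 c  6  6  6  6  6  6  6  6  7  8
 f  7  7  7  7  7  7  7  7  7  8
 a  8  8  8  8  8  8  8  8  7  8
 k  9  9  9  8  9  8  9  9  8  8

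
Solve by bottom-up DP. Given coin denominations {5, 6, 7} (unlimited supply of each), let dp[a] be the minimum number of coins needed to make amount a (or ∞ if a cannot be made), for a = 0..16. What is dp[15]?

3

 a  0  1  2  3  4  5  6  7  8  9 10 11 12 13 14 15 16
dp  0  -  -  -  -  1  1  1  -  -  2  2  2  2  2  3  3
(- denotes ∞ / unreachable)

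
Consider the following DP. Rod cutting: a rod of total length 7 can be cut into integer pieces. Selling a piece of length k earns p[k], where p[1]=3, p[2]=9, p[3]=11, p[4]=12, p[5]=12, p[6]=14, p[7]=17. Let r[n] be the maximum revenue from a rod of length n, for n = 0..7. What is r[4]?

18

   n    0    1    2    3    4    5    6    7
r[n]    0    3    9   12   18   21   27   30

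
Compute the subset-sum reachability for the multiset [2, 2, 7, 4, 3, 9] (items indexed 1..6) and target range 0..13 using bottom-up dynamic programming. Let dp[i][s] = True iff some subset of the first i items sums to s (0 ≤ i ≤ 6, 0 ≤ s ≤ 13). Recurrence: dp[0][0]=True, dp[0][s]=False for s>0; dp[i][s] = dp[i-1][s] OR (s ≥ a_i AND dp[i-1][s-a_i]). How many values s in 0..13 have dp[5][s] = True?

i\s   0   1   2   3   4   5   6   7   8   9  10  11  12  13
  0   T   F   F   F   F   F   F   F   F   F   F   F   F   F
  1   T   F   T   F   F   F   F   F   F   F   F   F   F   F
  2   T   F   T   F   T   F   F   F   F   F   F   F   F   F
  3   T   F   T   F   T   F   F   T   F   T   F   T   F   F
  4   T   F   T   F   T   F   T   T   T   T   F   T   F   T
  5   T   F   T   T   T   T   T   T   T   T   T   T   T   T
  6   T   F   T   T   T   T   T   T   T   T   T   T   T   T

13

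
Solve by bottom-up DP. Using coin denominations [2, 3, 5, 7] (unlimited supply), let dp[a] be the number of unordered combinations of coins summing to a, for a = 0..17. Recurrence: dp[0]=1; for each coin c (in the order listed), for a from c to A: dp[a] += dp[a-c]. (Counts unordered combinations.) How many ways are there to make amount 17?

13

after  coin     0     1     2     3     4     5     6     7     8     9    10    11    12    13    14    15    16    17
          2     1     0     1     0     1     0     1     0     1     0     1     0     1     0     1     0     1     0
          3     1     0     1     1     1     1     2     1     2     2     2     2     3     2     3     3     3     3
          5     1     0     1     1     1     2     2     2     3     3     4     4     5     5     6     7     7     8
          7     1     0     1     1     1     2     2     3     3     4     5     5     7     7     9    10    11    13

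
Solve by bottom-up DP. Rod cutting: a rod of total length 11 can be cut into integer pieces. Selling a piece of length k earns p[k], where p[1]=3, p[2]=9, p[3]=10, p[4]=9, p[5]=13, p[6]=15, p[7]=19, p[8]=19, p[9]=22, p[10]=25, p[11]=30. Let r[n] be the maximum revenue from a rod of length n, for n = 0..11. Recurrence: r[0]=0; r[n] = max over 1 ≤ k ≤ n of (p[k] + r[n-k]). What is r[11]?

   n    0    1    2    3    4    5    6    7    8    9   10   11
r[n]    0    3    9   12   18   21   27   30   36   39   45   48

48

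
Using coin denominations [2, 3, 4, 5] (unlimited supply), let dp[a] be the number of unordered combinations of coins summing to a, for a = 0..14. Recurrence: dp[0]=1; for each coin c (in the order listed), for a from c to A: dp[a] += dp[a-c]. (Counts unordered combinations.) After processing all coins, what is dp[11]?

after  coin     0     1     2     3     4     5     6     7     8     9    10    11    12    13    14
          2     1     0     1     0     1     0     1     0     1     0     1     0     1     0     1
          3     1     0     1     1     1     1     2     1     2     2     2     2     3     2     3
          4     1     0     1     1     2     1     3     2     4     3     5     4     7     5     8
          5     1     0     1     1     2     2     3     3     5     5     7     7    10    10    13

7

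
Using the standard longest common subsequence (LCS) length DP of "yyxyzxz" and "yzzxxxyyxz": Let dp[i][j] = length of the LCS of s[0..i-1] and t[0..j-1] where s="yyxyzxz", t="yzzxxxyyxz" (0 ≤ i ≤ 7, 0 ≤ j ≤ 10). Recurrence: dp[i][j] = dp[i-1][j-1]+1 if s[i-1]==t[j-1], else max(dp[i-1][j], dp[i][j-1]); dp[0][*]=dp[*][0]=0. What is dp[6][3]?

   ''  y  z  z  x  x  x  y  y  x  z
''  0  0  0  0  0  0  0  0  0  0  0
 y  0  1  1  1  1  1  1  1  1  1  1
 y  0  1  1  1  1  1  1  2  2  2  2
 x  0  1  1  1  2  2  2  2  2  3  3
 y  0  1  1  1  2  2  2  3  3  3  3
 z  0  1  2  2  2  2  2  3  3  3  4
 x  0  1  2  2  3  3  3  3  3  4  4
 z  0  1  2  3  3  3  3  3  3  4  5

2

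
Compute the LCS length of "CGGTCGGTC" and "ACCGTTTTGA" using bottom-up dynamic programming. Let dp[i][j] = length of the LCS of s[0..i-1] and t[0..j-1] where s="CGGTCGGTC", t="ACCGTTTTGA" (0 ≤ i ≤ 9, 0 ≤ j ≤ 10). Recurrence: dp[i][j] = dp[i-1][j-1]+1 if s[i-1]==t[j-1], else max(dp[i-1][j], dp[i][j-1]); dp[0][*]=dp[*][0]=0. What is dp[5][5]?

3

   ''  A  C  C  G  T  T  T  T  G  A
''  0  0  0  0  0  0  0  0  0  0  0
 C  0  0  1  1  1  1  1  1  1  1  1
 G  0  0  1  1  2  2  2  2  2  2  2
 G  0  0  1  1  2  2  2  2  2  3  3
 T  0  0  1  1  2  3  3  3  3  3  3
 C  0  0  1  2  2  3  3  3  3  3  3
 G  0  0  1  2  3  3  3  3  3  4  4
 G  0  0  1  2  3  3  3  3  3  4  4
 T  0  0  1  2  3  4  4  4  4  4  4
 C  0  0  1  2  3  4  4  4  4  4  4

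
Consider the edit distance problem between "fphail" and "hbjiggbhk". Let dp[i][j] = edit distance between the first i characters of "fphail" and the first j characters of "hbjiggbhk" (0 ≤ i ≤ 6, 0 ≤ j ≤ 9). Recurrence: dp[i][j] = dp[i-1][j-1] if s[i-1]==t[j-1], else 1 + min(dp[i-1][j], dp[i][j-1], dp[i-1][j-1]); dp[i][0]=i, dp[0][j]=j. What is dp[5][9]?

   ''  h  b  j  i  g  g  b  h  k
''  0  1  2  3  4  5  6  7  8  9
 f  1  1  2  3  4  5  6  7  8  9
 p  2  2  2  3  4  5  6  7  8  9
 h  3  2  3  3  4  5  6  7  7  8
 a  4  3  3  4  4  5  6  7  8  8
 i  5  4  4  4  4  5  6  7  8  9
 l  6  5  5  5  5  5  6  7  8  9

9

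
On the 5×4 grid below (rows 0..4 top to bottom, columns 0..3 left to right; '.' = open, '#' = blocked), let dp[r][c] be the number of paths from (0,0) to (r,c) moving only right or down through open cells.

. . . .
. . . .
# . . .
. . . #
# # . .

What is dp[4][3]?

7

r\c   0   1   2   3
  0   1   1   1   1
  1   1   2   3   4
  2   0   2   5   9
  3   0   2   7   0
  4   0   0   7   7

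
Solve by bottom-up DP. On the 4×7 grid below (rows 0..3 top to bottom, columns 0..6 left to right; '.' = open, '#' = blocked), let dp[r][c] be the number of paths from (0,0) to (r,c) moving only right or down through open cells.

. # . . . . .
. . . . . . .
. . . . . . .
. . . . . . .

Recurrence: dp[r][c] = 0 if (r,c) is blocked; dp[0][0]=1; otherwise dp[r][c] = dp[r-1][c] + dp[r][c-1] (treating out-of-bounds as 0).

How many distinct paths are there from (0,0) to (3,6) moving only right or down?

28

r\c   0   1   2   3   4   5   6
  0   1   0   0   0   0   0   0
  1   1   1   1   1   1   1   1
  2   1   2   3   4   5   6   7
  3   1   3   6  10  15  21  28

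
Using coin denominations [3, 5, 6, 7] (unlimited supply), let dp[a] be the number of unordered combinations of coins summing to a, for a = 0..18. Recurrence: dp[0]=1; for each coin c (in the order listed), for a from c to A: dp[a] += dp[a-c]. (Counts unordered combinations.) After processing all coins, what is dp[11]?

2

after  coin     0     1     2     3     4     5     6     7     8     9    10    11    12    13    14    15    16    17    18
          3     1     0     0     1     0     0     1     0     0     1     0     0     1     0     0     1     0     0     1
          5     1     0     0     1     0     1     1     0     1     1     1     1     1     1     1     2     1     1     2
          6     1     0     0     1     0     1     2     0     1     2     1     2     3     1     2     4     2     3     5
          7     1     0     0     1     0     1     2     1     1     2     2     2     4     3     3     5     4     5     7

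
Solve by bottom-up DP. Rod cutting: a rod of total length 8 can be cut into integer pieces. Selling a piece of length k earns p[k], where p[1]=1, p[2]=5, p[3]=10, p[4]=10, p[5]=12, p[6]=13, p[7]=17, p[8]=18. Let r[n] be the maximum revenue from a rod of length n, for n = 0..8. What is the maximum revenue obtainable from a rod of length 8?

25

   n    0    1    2    3    4    5    6    7    8
r[n]    0    1    5   10   11   15   20   21   25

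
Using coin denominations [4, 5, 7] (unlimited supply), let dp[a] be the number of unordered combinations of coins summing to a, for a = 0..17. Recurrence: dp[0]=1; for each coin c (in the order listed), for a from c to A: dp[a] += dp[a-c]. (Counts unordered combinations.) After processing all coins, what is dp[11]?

1

after  coin     0     1     2     3     4     5     6     7     8     9    10    11    12    13    14    15    16    17
          4     1     0     0     0     1     0     0     0     1     0     0     0     1     0     0     0     1     0
          5     1     0     0     0     1     1     0     0     1     1     1     0     1     1     1     1     1     1
          7     1     0     0     0     1     1     0     1     1     1     1     1     2     1     2     2     2     2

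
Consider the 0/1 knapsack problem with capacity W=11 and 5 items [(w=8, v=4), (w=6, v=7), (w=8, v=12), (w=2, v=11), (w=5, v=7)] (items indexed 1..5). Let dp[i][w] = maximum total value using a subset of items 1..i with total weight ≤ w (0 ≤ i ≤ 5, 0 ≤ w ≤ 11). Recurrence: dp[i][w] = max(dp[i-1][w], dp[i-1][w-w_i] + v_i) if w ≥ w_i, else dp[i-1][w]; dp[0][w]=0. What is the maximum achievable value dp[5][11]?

23

i\w   0   1   2   3   4   5   6   7   8   9  10  11
  0   0   0   0   0   0   0   0   0   0   0   0   0
  1   0   0   0   0   0   0   0   0   4   4   4   4
  2   0   0   0   0   0   0   7   7   7   7   7   7
  3   0   0   0   0   0   0   7   7  12  12  12  12
  4   0   0  11  11  11  11  11  11  18  18  23  23
  5   0   0  11  11  11  11  11  18  18  18  23  23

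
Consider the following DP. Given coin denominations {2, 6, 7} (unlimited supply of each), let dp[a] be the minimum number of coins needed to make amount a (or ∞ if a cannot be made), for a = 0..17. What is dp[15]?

 a  0  1  2  3  4  5  6  7  8  9 10 11 12 13 14 15 16 17
dp  0  -  1  -  2  -  1  1  2  2  3  3  2  2  2  3  3  4
(- denotes ∞ / unreachable)

3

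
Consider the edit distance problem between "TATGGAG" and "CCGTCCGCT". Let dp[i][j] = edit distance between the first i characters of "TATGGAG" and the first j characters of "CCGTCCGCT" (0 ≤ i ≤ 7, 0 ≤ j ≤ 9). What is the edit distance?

   ''  C  C  G  T  C  C  G  C  T
''  0  1  2  3  4  5  6  7  8  9
 T  1  1  2  3  3  4  5  6  7  8
 A  2  2  2  3  4  4  5  6  7  8
 T  3  3  3  3  3  4  5  6  7  7
 G  4  4  4  3  4  4  5  5  6  7
 G  5  5  5  4  4  5  5  5  6  7
 A  6  6  6  5  5  5  6  6  6  7
 G  7  7  7  6  6  6  6  6  7  7

7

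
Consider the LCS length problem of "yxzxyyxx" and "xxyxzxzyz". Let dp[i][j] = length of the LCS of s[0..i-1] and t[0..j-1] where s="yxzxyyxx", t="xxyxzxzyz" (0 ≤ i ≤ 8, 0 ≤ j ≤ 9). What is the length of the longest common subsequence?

5

   ''  x  x  y  x  z  x  z  y  z
''  0  0  0  0  0  0  0  0  0  0
 y  0  0  0  1  1  1  1  1  1  1
 x  0  1  1  1  2  2  2  2  2  2
 z  0  1  1  1  2  3  3  3  3  3
 x  0  1  2  2  2  3  4  4  4  4
 y  0  1  2  3  3  3  4  4  5  5
 y  0  1  2  3  3  3  4  4  5  5
 x  0  1  2  3  4  4  4  4  5  5
 x  0  1  2  3  4  4  5  5  5  5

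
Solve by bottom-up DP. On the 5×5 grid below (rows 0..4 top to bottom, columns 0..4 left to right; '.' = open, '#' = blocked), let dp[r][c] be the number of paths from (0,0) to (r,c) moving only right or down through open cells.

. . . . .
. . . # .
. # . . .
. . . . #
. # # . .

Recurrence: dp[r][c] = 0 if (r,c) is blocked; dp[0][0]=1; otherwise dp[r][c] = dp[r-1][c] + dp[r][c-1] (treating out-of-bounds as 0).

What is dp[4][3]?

r\c   0   1   2   3   4
  0   1   1   1   1   1
  1   1   2   3   0   1
  2   1   0   3   3   4
  3   1   1   4   7   0
  4   1   0   0   7   7

7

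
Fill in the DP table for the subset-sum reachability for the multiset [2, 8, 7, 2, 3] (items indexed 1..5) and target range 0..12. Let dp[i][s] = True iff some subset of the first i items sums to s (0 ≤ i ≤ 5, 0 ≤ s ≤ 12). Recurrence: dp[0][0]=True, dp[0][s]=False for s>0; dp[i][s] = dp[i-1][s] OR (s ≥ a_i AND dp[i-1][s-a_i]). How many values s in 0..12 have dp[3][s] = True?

i\s   0   1   2   3   4   5   6   7   8   9  10  11  12
  0   T   F   F   F   F   F   F   F   F   F   F   F   F
  1   T   F   T   F   F   F   F   F   F   F   F   F   F
  2   T   F   T   F   F   F   F   F   T   F   T   F   F
  3   T   F   T   F   F   F   F   T   T   T   T   F   F
  4   T   F   T   F   T   F   F   T   T   T   T   T   T
  5   T   F   T   T   T   T   F   T   T   T   T   T   T

6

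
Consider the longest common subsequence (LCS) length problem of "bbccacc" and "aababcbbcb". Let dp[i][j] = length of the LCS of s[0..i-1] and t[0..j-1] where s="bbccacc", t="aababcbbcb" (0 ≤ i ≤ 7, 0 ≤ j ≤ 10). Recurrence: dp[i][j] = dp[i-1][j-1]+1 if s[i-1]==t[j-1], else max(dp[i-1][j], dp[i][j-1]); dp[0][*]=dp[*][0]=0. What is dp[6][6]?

3

   ''  a  a  b  a  b  c  b  b  c  b
''  0  0  0  0  0  0  0  0  0  0  0
 b  0  0  0  1  1  1  1  1  1  1  1
 b  0  0  0  1  1  2  2  2  2  2  2
 c  0  0  0  1  1  2  3  3  3  3  3
 c  0  0  0  1  1  2  3  3  3  4  4
 a  0  1  1  1  2  2  3  3  3  4  4
 c  0  1  1  1  2  2  3  3  3  4  4
 c  0  1  1  1  2  2  3  3  3  4  4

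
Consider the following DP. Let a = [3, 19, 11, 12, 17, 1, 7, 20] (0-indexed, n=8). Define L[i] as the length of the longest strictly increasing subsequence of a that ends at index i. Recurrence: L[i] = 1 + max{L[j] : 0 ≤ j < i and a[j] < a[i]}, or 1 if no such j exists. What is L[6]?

2

   i    0    1    2    3    4    5    6    7
a[i]    3   19   11   12   17    1    7   20
L[i]    1    2    2    3    4    1    2    5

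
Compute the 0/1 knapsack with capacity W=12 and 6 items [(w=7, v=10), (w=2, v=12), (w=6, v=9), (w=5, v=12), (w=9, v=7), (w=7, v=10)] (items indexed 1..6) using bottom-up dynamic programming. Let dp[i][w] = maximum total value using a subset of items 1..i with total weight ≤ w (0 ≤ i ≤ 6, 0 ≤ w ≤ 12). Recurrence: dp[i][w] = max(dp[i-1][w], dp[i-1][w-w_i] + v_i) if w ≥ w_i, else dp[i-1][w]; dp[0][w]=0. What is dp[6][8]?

24

i\w   0   1   2   3   4   5   6   7   8   9  10  11  12
  0   0   0   0   0   0   0   0   0   0   0   0   0   0
  1   0   0   0   0   0   0   0  10  10  10  10  10  10
  2   0   0  12  12  12  12  12  12  12  22  22  22  22
  3   0   0  12  12  12  12  12  12  21  22  22  22  22
  4   0   0  12  12  12  12  12  24  24  24  24  24  24
  5   0   0  12  12  12  12  12  24  24  24  24  24  24
  6   0   0  12  12  12  12  12  24  24  24  24  24  24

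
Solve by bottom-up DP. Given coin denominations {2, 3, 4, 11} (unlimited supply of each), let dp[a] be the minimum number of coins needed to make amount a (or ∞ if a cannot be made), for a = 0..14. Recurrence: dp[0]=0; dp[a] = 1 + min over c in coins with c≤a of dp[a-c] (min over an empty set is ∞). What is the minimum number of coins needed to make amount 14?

 a  0  1  2  3  4  5  6  7  8  9 10 11 12 13 14
dp  0  -  1  1  1  2  2  2  2  3  3  1  3  2  2
(- denotes ∞ / unreachable)

2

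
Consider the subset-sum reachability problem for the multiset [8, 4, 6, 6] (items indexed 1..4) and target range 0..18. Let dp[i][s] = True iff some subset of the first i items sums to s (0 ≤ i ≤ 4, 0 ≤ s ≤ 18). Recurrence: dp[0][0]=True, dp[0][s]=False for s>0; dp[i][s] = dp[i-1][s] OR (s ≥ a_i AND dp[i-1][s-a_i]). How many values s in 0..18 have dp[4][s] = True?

9

i\s   0   1   2   3   4   5   6   7   8   9  10  11  12  13  14  15  16  17  18
  0   T   F   F   F   F   F   F   F   F   F   F   F   F   F   F   F   F   F   F
  1   T   F   F   F   F   F   F   F   T   F   F   F   F   F   F   F   F   F   F
  2   T   F   F   F   T   F   F   F   T   F   F   F   T   F   F   F   F   F   F
  3   T   F   F   F   T   F   T   F   T   F   T   F   T   F   T   F   F   F   T
  4   T   F   F   F   T   F   T   F   T   F   T   F   T   F   T   F   T   F   T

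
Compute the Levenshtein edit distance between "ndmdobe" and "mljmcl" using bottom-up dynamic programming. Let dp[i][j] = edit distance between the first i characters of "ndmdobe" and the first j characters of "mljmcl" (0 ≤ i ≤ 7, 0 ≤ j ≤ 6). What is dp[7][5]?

6

   ''  m  l  j  m  c  l
''  0  1  2  3  4  5  6
 n  1  1  2  3  4  5  6
 d  2  2  2  3  4  5  6
 m  3  2  3  3  3  4  5
 d  4  3  3  4  4  4  5
 o  5  4  4  4  5  5  5
 b  6  5  5  5  5  6  6
 e  7  6  6  6  6  6  7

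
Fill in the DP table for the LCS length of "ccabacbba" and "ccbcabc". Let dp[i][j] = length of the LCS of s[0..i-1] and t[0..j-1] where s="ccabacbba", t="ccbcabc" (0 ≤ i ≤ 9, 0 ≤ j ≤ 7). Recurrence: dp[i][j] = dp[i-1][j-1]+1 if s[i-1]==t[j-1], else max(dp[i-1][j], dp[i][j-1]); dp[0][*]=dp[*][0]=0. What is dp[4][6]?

   ''  c  c  b  c  a  b  c
''  0  0  0  0  0  0  0  0
 c  0  1  1  1  1  1  1  1
 c  0  1  2  2  2  2  2  2
 a  0  1  2  2  2  3  3  3
 b  0  1  2  3  3  3  4  4
 a  0  1  2  3  3  4  4  4
 c  0  1  2  3  4  4  4  5
 b  0  1  2  3  4  4  5  5
 b  0  1  2  3  4  4  5  5
 a  0  1  2  3  4  5  5  5

4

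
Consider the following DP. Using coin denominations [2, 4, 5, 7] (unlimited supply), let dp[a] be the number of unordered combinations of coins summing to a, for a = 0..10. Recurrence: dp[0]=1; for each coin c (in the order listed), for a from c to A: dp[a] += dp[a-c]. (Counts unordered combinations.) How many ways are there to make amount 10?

after  coin     0     1     2     3     4     5     6     7     8     9    10
          2     1     0     1     0     1     0     1     0     1     0     1
          4     1     0     1     0     2     0     2     0     3     0     3
          5     1     0     1     0     2     1     2     1     3     2     4
          7     1     0     1     0     2     1     2     2     3     3     4

4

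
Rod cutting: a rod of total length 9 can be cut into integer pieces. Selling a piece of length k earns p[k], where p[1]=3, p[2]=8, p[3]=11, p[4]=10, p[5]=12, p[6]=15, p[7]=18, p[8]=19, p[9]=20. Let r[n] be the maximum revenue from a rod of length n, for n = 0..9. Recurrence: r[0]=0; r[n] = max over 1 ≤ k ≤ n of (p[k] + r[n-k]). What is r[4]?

   n    0    1    2    3    4    5    6    7    8    9
r[n]    0    3    8   11   16   19   24   27   32   35

16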